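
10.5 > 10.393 True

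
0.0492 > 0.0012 True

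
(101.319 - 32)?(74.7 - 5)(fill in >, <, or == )<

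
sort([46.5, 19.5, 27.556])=[19.5, 27.556, 46.5]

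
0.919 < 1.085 True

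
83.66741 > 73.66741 True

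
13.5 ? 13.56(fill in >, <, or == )<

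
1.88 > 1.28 True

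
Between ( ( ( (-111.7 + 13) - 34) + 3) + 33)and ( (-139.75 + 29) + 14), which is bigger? ( ( ( (-111.7 + 13) - 34) + 3) + 33)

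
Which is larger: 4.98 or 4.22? 4.98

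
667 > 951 False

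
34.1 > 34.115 False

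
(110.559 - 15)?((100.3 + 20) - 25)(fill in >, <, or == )>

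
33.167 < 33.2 True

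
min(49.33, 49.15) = 49.15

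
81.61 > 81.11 True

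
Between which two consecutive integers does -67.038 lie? -68 and -67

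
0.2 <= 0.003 False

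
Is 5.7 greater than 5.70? No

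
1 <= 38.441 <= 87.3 True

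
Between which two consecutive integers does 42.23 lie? 42 and 43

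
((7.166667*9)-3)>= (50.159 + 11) True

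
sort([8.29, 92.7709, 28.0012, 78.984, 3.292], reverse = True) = [92.7709, 78.984, 28.0012, 8.29, 3.292]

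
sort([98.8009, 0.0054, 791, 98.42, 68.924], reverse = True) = [791, 98.8009, 98.42, 68.924, 0.0054]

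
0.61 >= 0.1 True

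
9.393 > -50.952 True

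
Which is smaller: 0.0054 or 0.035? 0.0054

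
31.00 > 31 False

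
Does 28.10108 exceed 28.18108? No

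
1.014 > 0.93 True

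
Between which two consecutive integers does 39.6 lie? 39 and 40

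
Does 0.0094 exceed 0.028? No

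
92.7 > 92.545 True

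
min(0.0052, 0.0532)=0.0052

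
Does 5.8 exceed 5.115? Yes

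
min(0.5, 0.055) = 0.055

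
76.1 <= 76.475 True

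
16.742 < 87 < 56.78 False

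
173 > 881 False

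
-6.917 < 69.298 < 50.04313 False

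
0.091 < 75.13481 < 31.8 False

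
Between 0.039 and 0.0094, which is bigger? 0.039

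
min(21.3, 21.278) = 21.278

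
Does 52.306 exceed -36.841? Yes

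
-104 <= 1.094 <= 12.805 True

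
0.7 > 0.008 True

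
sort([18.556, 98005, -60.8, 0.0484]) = [-60.8, 0.0484, 18.556, 98005]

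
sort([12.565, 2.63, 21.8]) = [2.63, 12.565, 21.8]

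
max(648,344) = 648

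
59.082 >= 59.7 False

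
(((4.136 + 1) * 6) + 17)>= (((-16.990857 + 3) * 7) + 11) True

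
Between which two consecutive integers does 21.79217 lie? 21 and 22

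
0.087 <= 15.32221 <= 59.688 True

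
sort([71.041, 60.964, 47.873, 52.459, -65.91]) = [-65.91, 47.873, 52.459, 60.964, 71.041]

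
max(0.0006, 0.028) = 0.028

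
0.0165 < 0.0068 False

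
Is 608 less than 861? Yes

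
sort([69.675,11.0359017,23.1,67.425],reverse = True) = [69.675,67.425,23.1,11.0359017]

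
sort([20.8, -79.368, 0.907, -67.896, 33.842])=[-79.368, -67.896, 0.907, 20.8, 33.842]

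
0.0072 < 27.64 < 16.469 False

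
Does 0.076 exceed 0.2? No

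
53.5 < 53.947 True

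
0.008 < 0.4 True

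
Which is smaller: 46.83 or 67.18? 46.83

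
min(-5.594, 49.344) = -5.594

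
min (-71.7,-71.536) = -71.7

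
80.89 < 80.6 False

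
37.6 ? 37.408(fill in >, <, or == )>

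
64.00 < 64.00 False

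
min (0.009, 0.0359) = 0.009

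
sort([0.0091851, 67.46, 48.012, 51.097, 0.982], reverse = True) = [67.46, 51.097, 48.012, 0.982, 0.0091851]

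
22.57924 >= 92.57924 False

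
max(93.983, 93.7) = 93.983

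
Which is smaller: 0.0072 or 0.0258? 0.0072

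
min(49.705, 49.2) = 49.2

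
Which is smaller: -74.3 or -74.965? -74.965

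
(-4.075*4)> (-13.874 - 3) True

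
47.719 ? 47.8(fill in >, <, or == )<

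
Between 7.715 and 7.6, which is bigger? 7.715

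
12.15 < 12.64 True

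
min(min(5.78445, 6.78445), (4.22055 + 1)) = 5.22055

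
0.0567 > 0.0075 True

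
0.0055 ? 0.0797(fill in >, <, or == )<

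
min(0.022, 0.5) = 0.022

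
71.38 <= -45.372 False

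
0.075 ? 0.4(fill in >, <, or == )<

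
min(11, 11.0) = 11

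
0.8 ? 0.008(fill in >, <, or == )>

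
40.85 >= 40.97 False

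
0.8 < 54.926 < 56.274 True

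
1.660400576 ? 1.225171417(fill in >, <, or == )>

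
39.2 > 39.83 False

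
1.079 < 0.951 False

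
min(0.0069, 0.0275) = 0.0069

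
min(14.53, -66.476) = -66.476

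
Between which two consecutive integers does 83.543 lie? 83 and 84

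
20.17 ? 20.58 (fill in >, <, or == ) <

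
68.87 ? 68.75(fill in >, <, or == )>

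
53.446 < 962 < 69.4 False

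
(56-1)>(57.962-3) True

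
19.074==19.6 False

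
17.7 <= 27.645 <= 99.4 True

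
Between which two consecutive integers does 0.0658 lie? 0 and 1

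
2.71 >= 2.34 True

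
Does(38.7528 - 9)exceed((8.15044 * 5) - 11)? Yes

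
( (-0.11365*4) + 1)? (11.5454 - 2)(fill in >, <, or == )<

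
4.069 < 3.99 False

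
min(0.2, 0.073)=0.073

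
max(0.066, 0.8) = 0.8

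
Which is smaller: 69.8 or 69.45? 69.45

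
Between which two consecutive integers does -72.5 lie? -73 and -72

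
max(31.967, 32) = 32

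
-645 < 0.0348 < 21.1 True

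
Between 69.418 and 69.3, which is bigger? 69.418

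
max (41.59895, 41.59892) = 41.59895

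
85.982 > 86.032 False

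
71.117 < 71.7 True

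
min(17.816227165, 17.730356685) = 17.730356685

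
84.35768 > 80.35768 True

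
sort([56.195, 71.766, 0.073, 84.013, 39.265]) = [0.073, 39.265, 56.195, 71.766, 84.013]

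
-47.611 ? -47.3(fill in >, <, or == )<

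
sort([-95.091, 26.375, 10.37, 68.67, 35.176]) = [-95.091, 10.37, 26.375, 35.176, 68.67]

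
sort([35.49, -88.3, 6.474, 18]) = [-88.3, 6.474, 18, 35.49]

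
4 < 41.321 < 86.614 True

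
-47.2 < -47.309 False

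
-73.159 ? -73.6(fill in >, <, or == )>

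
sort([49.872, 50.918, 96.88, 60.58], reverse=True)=[96.88, 60.58, 50.918, 49.872]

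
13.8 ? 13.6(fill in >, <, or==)>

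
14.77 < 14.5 False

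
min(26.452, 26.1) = 26.1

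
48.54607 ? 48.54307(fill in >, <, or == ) >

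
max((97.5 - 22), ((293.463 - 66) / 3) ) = 75.821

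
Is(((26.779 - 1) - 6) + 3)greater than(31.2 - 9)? Yes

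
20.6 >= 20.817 False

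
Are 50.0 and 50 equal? Yes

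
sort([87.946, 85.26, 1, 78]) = [1, 78, 85.26, 87.946]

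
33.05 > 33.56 False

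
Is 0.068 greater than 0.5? No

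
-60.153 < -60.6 False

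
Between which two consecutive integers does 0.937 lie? 0 and 1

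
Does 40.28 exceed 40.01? Yes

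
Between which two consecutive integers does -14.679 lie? -15 and -14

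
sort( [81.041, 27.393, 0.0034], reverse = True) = [81.041, 27.393, 0.0034]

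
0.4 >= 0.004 True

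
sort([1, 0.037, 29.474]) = [0.037, 1, 29.474]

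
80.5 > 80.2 True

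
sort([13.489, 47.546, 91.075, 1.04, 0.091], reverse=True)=[91.075, 47.546, 13.489, 1.04, 0.091]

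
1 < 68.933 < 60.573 False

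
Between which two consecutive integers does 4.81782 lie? 4 and 5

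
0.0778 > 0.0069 True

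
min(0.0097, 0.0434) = 0.0097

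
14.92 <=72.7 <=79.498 True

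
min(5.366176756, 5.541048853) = 5.366176756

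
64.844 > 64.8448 False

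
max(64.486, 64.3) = 64.486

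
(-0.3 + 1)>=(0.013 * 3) True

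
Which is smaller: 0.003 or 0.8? 0.003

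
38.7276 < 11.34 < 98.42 False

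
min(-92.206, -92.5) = -92.5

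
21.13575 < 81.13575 True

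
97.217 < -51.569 False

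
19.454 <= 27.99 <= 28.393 True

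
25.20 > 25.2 False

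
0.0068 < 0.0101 True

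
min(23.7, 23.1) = 23.1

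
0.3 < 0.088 False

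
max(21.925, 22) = 22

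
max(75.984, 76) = 76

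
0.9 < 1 True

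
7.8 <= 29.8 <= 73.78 True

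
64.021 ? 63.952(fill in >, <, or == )>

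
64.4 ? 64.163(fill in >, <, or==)>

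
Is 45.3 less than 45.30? No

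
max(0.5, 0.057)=0.5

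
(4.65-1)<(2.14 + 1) False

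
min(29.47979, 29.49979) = 29.47979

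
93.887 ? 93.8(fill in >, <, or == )>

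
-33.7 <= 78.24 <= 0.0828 False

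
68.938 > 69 False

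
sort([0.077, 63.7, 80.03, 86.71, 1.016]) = [0.077, 1.016, 63.7, 80.03, 86.71]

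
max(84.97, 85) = 85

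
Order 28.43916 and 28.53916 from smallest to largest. 28.43916,28.53916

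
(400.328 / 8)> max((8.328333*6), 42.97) True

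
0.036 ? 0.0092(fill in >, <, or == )>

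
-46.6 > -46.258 False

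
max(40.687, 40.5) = 40.687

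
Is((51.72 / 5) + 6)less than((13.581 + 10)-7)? Yes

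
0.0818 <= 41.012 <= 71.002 True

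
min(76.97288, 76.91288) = 76.91288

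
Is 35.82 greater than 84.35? No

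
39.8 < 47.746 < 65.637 True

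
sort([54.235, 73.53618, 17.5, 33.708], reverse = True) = [73.53618, 54.235, 33.708, 17.5]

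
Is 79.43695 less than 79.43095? No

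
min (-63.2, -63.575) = -63.575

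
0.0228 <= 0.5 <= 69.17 True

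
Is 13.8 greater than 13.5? Yes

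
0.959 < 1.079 True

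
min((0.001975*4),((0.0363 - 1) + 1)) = 0.0079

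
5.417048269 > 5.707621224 False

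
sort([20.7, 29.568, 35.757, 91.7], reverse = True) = [91.7, 35.757, 29.568, 20.7]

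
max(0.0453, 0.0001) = 0.0453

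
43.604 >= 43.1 True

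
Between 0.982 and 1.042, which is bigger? 1.042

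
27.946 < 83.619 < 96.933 True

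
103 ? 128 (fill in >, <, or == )<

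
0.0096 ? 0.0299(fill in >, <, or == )<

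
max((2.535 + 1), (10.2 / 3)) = 3.535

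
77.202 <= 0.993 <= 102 False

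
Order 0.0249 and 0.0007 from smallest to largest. 0.0007, 0.0249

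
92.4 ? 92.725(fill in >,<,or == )<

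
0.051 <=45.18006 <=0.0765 False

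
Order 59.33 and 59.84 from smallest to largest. 59.33, 59.84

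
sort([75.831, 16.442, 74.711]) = [16.442, 74.711, 75.831]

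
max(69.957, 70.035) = 70.035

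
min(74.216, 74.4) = 74.216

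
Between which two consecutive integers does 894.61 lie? 894 and 895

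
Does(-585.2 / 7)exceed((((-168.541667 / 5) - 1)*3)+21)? No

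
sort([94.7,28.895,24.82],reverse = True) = [94.7,28.895,24.82]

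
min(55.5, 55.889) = 55.5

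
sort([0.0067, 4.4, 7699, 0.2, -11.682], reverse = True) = [7699, 4.4, 0.2, 0.0067, -11.682]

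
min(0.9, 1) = 0.9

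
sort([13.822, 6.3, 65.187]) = [6.3, 13.822, 65.187]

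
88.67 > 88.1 True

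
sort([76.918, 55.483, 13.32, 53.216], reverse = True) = [76.918, 55.483, 53.216, 13.32]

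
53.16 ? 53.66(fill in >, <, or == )<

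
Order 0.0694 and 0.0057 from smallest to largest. 0.0057, 0.0694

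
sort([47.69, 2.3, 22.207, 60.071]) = [2.3, 22.207, 47.69, 60.071]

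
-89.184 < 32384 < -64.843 False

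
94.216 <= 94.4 True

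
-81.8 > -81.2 False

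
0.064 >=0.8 False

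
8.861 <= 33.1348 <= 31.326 False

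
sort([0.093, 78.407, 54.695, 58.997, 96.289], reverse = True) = [96.289, 78.407, 58.997, 54.695, 0.093]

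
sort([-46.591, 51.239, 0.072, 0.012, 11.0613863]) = [-46.591, 0.012, 0.072, 11.0613863, 51.239]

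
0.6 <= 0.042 False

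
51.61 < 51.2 False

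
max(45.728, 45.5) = 45.728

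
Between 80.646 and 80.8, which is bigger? 80.8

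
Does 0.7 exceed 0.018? Yes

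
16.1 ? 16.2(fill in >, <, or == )<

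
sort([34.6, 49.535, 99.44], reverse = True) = [99.44, 49.535, 34.6]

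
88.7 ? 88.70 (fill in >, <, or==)==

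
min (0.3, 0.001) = 0.001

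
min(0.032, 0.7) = 0.032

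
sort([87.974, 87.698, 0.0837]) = [0.0837, 87.698, 87.974]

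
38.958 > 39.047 False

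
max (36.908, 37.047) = 37.047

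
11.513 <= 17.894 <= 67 True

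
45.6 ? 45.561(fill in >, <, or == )>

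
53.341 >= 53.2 True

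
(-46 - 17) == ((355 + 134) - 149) False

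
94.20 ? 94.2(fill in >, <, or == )==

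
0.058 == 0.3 False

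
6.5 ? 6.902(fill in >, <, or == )<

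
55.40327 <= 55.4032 False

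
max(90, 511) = 511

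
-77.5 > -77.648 True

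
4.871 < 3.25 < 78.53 False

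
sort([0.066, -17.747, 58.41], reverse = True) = [58.41, 0.066, -17.747]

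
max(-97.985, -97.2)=-97.2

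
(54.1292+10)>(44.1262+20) True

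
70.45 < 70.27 False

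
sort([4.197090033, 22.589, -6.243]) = [-6.243, 4.197090033, 22.589]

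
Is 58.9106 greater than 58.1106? Yes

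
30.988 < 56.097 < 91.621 True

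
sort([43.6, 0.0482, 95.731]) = [0.0482, 43.6, 95.731]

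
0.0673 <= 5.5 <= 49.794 True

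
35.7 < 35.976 True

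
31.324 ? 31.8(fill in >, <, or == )<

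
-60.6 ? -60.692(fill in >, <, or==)>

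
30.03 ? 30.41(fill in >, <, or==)<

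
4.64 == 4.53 False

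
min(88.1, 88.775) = 88.1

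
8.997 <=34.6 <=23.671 False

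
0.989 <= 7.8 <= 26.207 True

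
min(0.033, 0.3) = 0.033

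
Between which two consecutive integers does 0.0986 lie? 0 and 1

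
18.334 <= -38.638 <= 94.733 False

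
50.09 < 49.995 False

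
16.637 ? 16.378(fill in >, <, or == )>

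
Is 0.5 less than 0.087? No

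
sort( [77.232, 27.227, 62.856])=[27.227, 62.856, 77.232]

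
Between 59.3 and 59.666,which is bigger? 59.666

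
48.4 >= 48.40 True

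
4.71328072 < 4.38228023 False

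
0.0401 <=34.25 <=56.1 True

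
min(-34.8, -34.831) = -34.831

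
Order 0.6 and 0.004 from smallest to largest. 0.004, 0.6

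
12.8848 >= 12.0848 True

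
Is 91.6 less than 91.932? Yes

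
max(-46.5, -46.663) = -46.5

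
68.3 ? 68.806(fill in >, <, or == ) <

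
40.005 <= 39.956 False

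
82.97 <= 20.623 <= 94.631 False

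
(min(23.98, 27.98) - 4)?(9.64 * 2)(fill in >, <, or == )>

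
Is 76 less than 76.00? No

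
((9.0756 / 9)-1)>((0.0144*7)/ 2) False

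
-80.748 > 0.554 False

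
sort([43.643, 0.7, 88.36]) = [0.7, 43.643, 88.36]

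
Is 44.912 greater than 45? No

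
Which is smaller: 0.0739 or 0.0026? 0.0026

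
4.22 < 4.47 True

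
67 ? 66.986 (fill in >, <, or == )>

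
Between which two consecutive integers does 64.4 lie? 64 and 65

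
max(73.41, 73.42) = 73.42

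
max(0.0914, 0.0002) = 0.0914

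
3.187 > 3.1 True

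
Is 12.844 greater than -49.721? Yes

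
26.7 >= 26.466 True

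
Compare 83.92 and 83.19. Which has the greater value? 83.92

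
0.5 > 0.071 True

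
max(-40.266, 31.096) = 31.096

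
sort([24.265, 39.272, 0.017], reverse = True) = [39.272, 24.265, 0.017]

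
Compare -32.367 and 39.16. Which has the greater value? 39.16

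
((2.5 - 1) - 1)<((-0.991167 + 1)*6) False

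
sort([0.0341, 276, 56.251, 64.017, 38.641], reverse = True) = [276, 64.017, 56.251, 38.641, 0.0341]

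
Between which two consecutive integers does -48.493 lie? -49 and -48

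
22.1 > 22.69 False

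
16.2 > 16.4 False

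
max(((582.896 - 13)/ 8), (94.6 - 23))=71.6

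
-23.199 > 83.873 False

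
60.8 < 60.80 False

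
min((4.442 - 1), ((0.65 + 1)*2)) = 3.3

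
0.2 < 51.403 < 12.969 False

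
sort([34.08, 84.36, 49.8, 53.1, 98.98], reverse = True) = [98.98, 84.36, 53.1, 49.8, 34.08]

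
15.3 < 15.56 True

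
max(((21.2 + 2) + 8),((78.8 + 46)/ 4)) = 31.2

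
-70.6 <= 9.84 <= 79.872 True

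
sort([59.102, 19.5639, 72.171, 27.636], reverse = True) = [72.171, 59.102, 27.636, 19.5639]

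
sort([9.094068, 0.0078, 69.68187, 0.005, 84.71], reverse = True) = [84.71, 69.68187, 9.094068, 0.0078, 0.005]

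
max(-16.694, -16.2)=-16.2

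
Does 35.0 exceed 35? No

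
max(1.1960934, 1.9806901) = 1.9806901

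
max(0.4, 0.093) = 0.4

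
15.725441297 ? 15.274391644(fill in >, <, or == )>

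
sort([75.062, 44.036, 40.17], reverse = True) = [75.062, 44.036, 40.17]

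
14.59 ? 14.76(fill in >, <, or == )<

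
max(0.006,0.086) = 0.086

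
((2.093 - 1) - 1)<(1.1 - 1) True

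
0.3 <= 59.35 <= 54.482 False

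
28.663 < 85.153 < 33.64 False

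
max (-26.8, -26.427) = -26.427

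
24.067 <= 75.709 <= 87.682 True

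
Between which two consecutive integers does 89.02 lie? 89 and 90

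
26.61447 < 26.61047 False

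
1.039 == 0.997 False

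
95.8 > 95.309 True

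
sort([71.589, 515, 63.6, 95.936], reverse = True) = [515, 95.936, 71.589, 63.6]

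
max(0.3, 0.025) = 0.3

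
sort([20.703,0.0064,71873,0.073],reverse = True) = [71873,20.703,0.073,0.0064]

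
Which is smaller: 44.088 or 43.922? 43.922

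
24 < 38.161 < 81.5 True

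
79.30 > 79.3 False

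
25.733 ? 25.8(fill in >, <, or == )<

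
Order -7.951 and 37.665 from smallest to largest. -7.951, 37.665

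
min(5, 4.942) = 4.942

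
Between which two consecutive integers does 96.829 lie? 96 and 97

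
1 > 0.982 True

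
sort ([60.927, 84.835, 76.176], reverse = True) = [84.835, 76.176, 60.927]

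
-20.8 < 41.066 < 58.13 True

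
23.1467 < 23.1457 False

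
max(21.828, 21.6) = 21.828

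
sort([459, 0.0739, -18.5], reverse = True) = [459, 0.0739, -18.5]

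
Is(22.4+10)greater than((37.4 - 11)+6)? No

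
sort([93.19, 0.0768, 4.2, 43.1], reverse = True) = [93.19, 43.1, 4.2, 0.0768]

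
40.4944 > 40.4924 True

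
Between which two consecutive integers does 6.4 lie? 6 and 7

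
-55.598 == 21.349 False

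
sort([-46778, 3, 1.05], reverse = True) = [3, 1.05, -46778]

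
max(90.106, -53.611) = 90.106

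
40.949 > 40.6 True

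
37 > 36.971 True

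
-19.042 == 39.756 False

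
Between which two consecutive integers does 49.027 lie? 49 and 50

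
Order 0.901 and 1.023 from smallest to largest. 0.901, 1.023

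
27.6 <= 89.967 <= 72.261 False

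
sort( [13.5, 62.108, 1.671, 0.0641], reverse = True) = [62.108, 13.5, 1.671, 0.0641]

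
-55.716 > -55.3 False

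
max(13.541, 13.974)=13.974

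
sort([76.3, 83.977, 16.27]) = [16.27, 76.3, 83.977]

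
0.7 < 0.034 False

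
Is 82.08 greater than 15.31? Yes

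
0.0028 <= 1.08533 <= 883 True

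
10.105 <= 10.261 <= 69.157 True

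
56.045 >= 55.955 True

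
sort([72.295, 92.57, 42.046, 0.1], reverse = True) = [92.57, 72.295, 42.046, 0.1]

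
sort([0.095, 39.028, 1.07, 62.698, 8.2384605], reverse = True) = [62.698, 39.028, 8.2384605, 1.07, 0.095]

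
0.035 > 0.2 False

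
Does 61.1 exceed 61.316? No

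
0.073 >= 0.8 False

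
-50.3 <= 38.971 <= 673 True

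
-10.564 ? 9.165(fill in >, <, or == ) <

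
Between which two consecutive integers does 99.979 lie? 99 and 100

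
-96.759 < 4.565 True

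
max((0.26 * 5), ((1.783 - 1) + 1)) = 1.783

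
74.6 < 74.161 False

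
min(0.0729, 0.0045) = 0.0045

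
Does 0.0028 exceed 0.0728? No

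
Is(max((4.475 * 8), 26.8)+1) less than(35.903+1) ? Yes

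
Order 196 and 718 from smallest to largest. 196, 718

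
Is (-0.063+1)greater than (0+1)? No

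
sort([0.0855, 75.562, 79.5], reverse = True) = [79.5, 75.562, 0.0855]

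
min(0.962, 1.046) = 0.962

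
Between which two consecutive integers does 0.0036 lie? 0 and 1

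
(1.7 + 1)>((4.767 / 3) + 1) True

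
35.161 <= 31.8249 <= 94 False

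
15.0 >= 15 True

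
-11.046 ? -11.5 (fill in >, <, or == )>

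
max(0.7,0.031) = 0.7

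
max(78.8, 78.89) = 78.89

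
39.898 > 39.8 True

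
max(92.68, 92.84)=92.84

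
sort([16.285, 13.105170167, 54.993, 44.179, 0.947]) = [0.947, 13.105170167, 16.285, 44.179, 54.993]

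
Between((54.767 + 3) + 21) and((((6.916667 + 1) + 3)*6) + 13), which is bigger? ((54.767 + 3) + 21)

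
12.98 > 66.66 False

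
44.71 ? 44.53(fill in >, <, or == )>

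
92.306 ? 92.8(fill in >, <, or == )<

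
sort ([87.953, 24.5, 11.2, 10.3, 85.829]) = [10.3, 11.2, 24.5, 85.829, 87.953]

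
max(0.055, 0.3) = 0.3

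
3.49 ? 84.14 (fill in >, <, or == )<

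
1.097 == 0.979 False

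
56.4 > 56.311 True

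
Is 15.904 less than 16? Yes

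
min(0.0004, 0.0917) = 0.0004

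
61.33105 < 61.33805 True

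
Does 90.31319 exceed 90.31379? No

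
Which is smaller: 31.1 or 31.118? 31.1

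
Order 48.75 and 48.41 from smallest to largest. 48.41, 48.75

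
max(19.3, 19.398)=19.398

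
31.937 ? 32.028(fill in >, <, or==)<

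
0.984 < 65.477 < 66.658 True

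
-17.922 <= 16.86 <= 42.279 True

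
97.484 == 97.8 False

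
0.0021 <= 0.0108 True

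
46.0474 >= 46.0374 True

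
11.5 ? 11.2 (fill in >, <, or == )>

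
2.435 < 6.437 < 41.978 True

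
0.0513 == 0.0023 False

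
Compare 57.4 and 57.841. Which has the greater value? 57.841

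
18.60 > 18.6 False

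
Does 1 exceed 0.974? Yes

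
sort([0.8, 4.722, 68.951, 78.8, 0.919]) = [0.8, 0.919, 4.722, 68.951, 78.8]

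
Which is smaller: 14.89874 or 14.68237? 14.68237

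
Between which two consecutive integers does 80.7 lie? 80 and 81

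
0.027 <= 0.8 True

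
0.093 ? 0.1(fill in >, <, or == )<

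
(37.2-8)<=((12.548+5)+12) True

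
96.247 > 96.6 False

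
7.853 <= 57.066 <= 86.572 True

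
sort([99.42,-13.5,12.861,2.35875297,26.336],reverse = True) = [99.42,26.336,12.861,2.35875297,-13.5]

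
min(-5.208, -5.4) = -5.4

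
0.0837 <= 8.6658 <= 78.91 True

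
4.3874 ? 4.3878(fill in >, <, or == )<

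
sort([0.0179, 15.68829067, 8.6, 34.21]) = [0.0179, 8.6, 15.68829067, 34.21]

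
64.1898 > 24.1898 True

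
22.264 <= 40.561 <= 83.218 True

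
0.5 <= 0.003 False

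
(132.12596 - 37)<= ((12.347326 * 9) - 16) False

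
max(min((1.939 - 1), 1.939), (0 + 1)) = 1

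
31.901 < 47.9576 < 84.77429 True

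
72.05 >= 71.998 True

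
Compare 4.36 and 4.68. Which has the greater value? 4.68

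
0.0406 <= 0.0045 False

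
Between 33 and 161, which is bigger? 161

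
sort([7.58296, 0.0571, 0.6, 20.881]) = [0.0571, 0.6, 7.58296, 20.881]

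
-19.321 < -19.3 True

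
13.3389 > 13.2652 True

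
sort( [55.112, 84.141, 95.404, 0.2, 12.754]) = [0.2, 12.754, 55.112, 84.141, 95.404]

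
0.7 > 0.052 True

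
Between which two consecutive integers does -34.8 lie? -35 and -34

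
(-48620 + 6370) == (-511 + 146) False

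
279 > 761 False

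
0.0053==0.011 False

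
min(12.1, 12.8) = 12.1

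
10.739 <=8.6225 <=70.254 False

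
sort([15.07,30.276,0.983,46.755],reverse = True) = [46.755,30.276,15.07,0.983]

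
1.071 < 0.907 False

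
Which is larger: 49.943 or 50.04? 50.04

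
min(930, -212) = -212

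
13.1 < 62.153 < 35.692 False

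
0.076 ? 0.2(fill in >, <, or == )<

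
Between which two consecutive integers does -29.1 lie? -30 and -29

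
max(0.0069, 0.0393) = 0.0393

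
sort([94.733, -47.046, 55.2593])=[-47.046, 55.2593, 94.733]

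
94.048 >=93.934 True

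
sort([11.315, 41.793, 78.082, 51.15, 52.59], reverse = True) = [78.082, 52.59, 51.15, 41.793, 11.315]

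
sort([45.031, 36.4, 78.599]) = [36.4, 45.031, 78.599]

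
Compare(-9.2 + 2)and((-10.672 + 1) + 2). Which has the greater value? (-9.2 + 2)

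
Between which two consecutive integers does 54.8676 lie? 54 and 55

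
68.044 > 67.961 True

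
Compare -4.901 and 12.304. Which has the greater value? 12.304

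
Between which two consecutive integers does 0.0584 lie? 0 and 1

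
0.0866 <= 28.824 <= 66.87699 True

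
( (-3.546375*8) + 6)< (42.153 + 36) True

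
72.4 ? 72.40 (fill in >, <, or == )==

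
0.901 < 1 True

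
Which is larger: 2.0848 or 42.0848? 42.0848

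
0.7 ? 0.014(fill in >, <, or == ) >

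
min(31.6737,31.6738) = 31.6737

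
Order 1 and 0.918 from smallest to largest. 0.918, 1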